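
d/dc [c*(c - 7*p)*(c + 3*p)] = 3*c^2 - 8*c*p - 21*p^2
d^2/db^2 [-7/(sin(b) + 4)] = 7*(sin(b)^2 - 4*sin(b) - 2)/(sin(b) + 4)^3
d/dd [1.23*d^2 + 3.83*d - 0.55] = 2.46*d + 3.83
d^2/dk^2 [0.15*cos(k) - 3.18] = -0.15*cos(k)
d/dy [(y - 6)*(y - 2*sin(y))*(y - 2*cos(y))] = (6 - y)*(y - 2*cos(y))*(2*cos(y) - 1) + (y - 6)*(y - 2*sin(y))*(2*sin(y) + 1) + (y - 2*sin(y))*(y - 2*cos(y))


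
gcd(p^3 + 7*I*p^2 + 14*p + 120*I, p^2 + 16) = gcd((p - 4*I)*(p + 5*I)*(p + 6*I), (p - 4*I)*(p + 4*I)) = p - 4*I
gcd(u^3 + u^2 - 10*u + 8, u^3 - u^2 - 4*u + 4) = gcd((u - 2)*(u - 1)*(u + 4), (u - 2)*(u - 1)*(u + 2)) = u^2 - 3*u + 2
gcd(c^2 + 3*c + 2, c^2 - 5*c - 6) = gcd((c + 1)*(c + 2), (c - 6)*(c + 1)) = c + 1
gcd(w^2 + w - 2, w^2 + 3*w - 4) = w - 1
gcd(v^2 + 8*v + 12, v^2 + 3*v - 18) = v + 6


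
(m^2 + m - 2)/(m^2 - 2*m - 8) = (m - 1)/(m - 4)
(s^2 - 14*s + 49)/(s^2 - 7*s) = (s - 7)/s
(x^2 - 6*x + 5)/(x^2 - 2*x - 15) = (x - 1)/(x + 3)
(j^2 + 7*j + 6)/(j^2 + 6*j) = (j + 1)/j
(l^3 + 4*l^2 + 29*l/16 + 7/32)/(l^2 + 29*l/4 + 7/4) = (8*l^2 + 30*l + 7)/(8*(l + 7))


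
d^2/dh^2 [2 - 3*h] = 0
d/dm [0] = 0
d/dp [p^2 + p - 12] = 2*p + 1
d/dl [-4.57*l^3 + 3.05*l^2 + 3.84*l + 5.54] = -13.71*l^2 + 6.1*l + 3.84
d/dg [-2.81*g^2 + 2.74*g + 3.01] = 2.74 - 5.62*g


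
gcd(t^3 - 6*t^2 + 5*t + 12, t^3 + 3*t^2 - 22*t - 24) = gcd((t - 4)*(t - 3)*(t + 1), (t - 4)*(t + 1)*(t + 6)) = t^2 - 3*t - 4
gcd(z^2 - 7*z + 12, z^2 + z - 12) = z - 3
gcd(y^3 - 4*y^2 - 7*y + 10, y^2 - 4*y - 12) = y + 2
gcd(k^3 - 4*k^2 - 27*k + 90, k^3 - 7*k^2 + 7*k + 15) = k - 3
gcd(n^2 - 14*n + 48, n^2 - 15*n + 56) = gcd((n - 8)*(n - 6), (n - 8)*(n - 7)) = n - 8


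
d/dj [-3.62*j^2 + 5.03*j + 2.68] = 5.03 - 7.24*j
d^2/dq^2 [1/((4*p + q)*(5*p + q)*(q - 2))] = 2*((4*p + q)^2*(5*p + q)^2 + (4*p + q)^2*(5*p + q)*(q - 2) + (4*p + q)^2*(q - 2)^2 + (4*p + q)*(5*p + q)^2*(q - 2) + (4*p + q)*(5*p + q)*(q - 2)^2 + (5*p + q)^2*(q - 2)^2)/((4*p + q)^3*(5*p + q)^3*(q - 2)^3)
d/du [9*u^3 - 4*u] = 27*u^2 - 4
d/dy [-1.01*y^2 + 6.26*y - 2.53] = 6.26 - 2.02*y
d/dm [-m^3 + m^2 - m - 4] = -3*m^2 + 2*m - 1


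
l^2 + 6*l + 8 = (l + 2)*(l + 4)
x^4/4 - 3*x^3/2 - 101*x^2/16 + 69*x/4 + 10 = (x/4 + 1)*(x - 8)*(x - 5/2)*(x + 1/2)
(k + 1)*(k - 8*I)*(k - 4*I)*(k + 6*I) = k^4 + k^3 - 6*I*k^3 + 40*k^2 - 6*I*k^2 + 40*k - 192*I*k - 192*I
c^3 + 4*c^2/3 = c^2*(c + 4/3)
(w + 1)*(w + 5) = w^2 + 6*w + 5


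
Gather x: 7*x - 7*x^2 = -7*x^2 + 7*x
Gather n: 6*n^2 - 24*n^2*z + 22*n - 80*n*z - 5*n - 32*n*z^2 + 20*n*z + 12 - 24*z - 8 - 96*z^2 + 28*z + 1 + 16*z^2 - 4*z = n^2*(6 - 24*z) + n*(-32*z^2 - 60*z + 17) - 80*z^2 + 5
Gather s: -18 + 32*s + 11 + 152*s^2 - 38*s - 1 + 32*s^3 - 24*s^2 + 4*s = 32*s^3 + 128*s^2 - 2*s - 8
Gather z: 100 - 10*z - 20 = 80 - 10*z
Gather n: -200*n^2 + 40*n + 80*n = -200*n^2 + 120*n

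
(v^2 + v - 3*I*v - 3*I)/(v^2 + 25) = (v^2 + v - 3*I*v - 3*I)/(v^2 + 25)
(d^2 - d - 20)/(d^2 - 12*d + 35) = (d + 4)/(d - 7)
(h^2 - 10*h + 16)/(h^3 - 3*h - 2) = (h - 8)/(h^2 + 2*h + 1)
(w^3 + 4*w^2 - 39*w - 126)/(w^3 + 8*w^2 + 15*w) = (w^2 + w - 42)/(w*(w + 5))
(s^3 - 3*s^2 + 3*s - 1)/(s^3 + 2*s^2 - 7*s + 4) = (s - 1)/(s + 4)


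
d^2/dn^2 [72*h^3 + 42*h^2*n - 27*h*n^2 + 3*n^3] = -54*h + 18*n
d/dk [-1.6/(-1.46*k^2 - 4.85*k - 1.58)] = (-4.672*k - 7.76)/(1.46*k^2 + 4.85*k + 1.58)^2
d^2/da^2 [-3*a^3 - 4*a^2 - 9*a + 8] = -18*a - 8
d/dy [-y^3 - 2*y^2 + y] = -3*y^2 - 4*y + 1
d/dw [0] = 0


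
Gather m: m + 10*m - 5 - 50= 11*m - 55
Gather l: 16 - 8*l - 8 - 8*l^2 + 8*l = 8 - 8*l^2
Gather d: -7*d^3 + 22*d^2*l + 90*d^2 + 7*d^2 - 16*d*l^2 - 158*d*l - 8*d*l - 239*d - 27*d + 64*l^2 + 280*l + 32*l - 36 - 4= -7*d^3 + d^2*(22*l + 97) + d*(-16*l^2 - 166*l - 266) + 64*l^2 + 312*l - 40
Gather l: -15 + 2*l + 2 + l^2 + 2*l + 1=l^2 + 4*l - 12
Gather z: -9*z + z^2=z^2 - 9*z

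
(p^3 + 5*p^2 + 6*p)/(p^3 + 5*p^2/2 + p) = 2*(p + 3)/(2*p + 1)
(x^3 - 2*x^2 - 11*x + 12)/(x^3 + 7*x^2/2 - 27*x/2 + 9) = 2*(x^2 - x - 12)/(2*x^2 + 9*x - 18)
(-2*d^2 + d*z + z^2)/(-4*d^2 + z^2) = (-d + z)/(-2*d + z)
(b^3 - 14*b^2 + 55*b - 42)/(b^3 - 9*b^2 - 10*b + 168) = (b - 1)/(b + 4)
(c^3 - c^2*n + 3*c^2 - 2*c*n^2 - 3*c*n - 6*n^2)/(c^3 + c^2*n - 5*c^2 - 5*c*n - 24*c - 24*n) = (c - 2*n)/(c - 8)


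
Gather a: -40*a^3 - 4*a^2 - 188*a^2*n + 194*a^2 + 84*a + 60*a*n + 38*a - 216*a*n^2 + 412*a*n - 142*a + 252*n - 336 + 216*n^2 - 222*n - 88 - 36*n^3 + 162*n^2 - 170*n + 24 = -40*a^3 + a^2*(190 - 188*n) + a*(-216*n^2 + 472*n - 20) - 36*n^3 + 378*n^2 - 140*n - 400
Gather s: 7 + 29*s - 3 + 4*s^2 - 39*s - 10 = 4*s^2 - 10*s - 6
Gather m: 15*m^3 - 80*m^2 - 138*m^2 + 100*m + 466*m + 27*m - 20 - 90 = 15*m^3 - 218*m^2 + 593*m - 110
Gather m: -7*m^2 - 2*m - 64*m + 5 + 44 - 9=-7*m^2 - 66*m + 40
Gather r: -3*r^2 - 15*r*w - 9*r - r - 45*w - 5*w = -3*r^2 + r*(-15*w - 10) - 50*w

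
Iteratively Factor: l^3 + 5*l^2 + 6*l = (l)*(l^2 + 5*l + 6) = l*(l + 3)*(l + 2)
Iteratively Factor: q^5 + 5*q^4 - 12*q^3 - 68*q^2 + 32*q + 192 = (q - 3)*(q^4 + 8*q^3 + 12*q^2 - 32*q - 64) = (q - 3)*(q + 2)*(q^3 + 6*q^2 - 32) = (q - 3)*(q + 2)*(q + 4)*(q^2 + 2*q - 8) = (q - 3)*(q - 2)*(q + 2)*(q + 4)*(q + 4)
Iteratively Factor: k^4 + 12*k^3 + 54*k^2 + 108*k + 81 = (k + 3)*(k^3 + 9*k^2 + 27*k + 27) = (k + 3)^2*(k^2 + 6*k + 9) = (k + 3)^3*(k + 3)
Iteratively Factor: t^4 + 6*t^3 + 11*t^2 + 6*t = (t + 3)*(t^3 + 3*t^2 + 2*t) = t*(t + 3)*(t^2 + 3*t + 2) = t*(t + 1)*(t + 3)*(t + 2)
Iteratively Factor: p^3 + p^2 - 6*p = (p - 2)*(p^2 + 3*p) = (p - 2)*(p + 3)*(p)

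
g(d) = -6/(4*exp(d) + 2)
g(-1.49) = -2.07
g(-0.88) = -1.64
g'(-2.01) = 0.50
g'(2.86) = 0.08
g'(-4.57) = 0.06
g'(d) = 24*exp(d)/(4*exp(d) + 2)^2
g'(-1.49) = 0.64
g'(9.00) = 0.00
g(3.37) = -0.05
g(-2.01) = -2.37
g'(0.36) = 0.58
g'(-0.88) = 0.74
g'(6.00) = 0.00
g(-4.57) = -2.94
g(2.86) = -0.08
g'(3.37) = 0.05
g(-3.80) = -2.87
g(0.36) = -0.78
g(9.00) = 0.00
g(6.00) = 0.00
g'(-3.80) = 0.12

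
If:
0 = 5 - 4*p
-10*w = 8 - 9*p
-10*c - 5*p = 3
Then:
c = -37/40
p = 5/4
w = 13/40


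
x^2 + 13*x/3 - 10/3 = (x - 2/3)*(x + 5)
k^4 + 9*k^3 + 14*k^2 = k^2*(k + 2)*(k + 7)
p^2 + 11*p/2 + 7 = (p + 2)*(p + 7/2)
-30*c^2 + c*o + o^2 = (-5*c + o)*(6*c + o)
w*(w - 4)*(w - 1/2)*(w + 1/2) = w^4 - 4*w^3 - w^2/4 + w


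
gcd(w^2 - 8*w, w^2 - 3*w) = w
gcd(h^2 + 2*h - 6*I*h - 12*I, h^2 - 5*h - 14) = h + 2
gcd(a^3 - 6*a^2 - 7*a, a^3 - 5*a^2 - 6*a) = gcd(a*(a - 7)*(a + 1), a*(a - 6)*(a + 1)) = a^2 + a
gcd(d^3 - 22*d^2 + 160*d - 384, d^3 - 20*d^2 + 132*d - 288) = d^2 - 14*d + 48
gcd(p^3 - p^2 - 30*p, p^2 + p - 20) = p + 5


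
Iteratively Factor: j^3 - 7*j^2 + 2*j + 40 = (j - 4)*(j^2 - 3*j - 10) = (j - 4)*(j + 2)*(j - 5)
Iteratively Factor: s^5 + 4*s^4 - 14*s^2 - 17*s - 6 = (s + 1)*(s^4 + 3*s^3 - 3*s^2 - 11*s - 6) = (s - 2)*(s + 1)*(s^3 + 5*s^2 + 7*s + 3) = (s - 2)*(s + 1)^2*(s^2 + 4*s + 3) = (s - 2)*(s + 1)^2*(s + 3)*(s + 1)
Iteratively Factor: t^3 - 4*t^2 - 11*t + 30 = (t - 2)*(t^2 - 2*t - 15) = (t - 5)*(t - 2)*(t + 3)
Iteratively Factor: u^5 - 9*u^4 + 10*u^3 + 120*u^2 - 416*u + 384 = (u - 2)*(u^4 - 7*u^3 - 4*u^2 + 112*u - 192) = (u - 4)*(u - 2)*(u^3 - 3*u^2 - 16*u + 48) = (u - 4)*(u - 2)*(u + 4)*(u^2 - 7*u + 12) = (u - 4)*(u - 3)*(u - 2)*(u + 4)*(u - 4)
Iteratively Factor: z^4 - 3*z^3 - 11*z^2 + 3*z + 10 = (z + 2)*(z^3 - 5*z^2 - z + 5) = (z - 1)*(z + 2)*(z^2 - 4*z - 5) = (z - 1)*(z + 1)*(z + 2)*(z - 5)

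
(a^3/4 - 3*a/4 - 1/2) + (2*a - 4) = a^3/4 + 5*a/4 - 9/2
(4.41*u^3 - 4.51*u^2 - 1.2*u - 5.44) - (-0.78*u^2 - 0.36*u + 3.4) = 4.41*u^3 - 3.73*u^2 - 0.84*u - 8.84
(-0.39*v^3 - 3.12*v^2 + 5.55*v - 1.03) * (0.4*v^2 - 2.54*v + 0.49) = -0.156*v^5 - 0.2574*v^4 + 9.9537*v^3 - 16.0378*v^2 + 5.3357*v - 0.5047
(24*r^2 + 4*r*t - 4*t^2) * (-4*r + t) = -96*r^3 + 8*r^2*t + 20*r*t^2 - 4*t^3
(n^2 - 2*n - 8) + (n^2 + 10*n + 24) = 2*n^2 + 8*n + 16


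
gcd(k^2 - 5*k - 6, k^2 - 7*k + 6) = k - 6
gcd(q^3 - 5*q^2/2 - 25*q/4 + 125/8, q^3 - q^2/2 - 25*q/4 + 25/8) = q^2 - 25/4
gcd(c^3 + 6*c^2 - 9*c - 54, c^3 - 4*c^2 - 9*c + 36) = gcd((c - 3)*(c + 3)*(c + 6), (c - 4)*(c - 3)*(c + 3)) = c^2 - 9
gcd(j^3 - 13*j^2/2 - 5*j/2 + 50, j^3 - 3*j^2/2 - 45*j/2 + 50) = j - 4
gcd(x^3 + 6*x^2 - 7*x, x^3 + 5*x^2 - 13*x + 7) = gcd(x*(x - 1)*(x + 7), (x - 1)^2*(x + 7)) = x^2 + 6*x - 7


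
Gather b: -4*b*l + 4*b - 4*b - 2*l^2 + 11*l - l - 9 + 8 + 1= -4*b*l - 2*l^2 + 10*l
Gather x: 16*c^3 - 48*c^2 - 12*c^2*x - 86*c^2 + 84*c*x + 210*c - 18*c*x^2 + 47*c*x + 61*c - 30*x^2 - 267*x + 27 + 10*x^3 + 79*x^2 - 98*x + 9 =16*c^3 - 134*c^2 + 271*c + 10*x^3 + x^2*(49 - 18*c) + x*(-12*c^2 + 131*c - 365) + 36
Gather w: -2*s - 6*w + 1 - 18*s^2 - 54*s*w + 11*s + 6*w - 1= -18*s^2 - 54*s*w + 9*s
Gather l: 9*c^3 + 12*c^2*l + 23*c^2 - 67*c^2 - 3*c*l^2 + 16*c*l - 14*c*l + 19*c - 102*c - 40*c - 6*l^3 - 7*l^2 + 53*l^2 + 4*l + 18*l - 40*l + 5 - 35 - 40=9*c^3 - 44*c^2 - 123*c - 6*l^3 + l^2*(46 - 3*c) + l*(12*c^2 + 2*c - 18) - 70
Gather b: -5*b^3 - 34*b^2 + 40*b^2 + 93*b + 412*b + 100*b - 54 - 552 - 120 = -5*b^3 + 6*b^2 + 605*b - 726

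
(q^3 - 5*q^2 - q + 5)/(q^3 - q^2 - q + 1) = (q - 5)/(q - 1)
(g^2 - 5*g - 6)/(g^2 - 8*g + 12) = (g + 1)/(g - 2)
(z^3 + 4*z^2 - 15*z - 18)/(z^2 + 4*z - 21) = (z^2 + 7*z + 6)/(z + 7)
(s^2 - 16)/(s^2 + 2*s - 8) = (s - 4)/(s - 2)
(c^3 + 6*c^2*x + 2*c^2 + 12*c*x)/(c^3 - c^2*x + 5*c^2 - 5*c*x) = (c^2 + 6*c*x + 2*c + 12*x)/(c^2 - c*x + 5*c - 5*x)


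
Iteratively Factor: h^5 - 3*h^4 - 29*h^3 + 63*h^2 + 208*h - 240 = (h - 1)*(h^4 - 2*h^3 - 31*h^2 + 32*h + 240) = (h - 4)*(h - 1)*(h^3 + 2*h^2 - 23*h - 60) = (h - 5)*(h - 4)*(h - 1)*(h^2 + 7*h + 12) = (h - 5)*(h - 4)*(h - 1)*(h + 3)*(h + 4)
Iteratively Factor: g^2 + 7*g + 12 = (g + 3)*(g + 4)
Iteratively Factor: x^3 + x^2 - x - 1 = (x - 1)*(x^2 + 2*x + 1) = (x - 1)*(x + 1)*(x + 1)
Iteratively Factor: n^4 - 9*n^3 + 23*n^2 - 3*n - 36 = (n - 4)*(n^3 - 5*n^2 + 3*n + 9) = (n - 4)*(n - 3)*(n^2 - 2*n - 3) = (n - 4)*(n - 3)^2*(n + 1)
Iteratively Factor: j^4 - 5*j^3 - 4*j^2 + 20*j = (j + 2)*(j^3 - 7*j^2 + 10*j) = (j - 5)*(j + 2)*(j^2 - 2*j) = j*(j - 5)*(j + 2)*(j - 2)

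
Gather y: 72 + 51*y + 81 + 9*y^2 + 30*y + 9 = 9*y^2 + 81*y + 162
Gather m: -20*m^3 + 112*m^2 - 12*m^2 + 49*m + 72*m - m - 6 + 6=-20*m^3 + 100*m^2 + 120*m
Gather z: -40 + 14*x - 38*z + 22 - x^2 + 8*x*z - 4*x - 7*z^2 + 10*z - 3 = -x^2 + 10*x - 7*z^2 + z*(8*x - 28) - 21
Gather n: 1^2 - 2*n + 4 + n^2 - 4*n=n^2 - 6*n + 5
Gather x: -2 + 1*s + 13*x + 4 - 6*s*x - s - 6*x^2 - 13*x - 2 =-6*s*x - 6*x^2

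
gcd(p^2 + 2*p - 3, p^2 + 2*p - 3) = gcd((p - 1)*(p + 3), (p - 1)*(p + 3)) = p^2 + 2*p - 3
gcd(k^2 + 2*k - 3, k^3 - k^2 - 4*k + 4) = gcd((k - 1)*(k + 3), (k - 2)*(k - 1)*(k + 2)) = k - 1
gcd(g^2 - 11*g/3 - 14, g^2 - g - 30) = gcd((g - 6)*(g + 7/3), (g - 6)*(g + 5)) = g - 6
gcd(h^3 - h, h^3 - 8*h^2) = h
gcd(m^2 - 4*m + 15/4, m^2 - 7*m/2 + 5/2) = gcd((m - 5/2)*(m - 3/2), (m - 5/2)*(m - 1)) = m - 5/2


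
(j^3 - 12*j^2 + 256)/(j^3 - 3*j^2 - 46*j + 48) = (j^2 - 4*j - 32)/(j^2 + 5*j - 6)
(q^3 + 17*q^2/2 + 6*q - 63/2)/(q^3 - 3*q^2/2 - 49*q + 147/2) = (q + 3)/(q - 7)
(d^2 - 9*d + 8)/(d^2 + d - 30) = (d^2 - 9*d + 8)/(d^2 + d - 30)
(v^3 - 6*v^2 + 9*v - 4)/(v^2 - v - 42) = (-v^3 + 6*v^2 - 9*v + 4)/(-v^2 + v + 42)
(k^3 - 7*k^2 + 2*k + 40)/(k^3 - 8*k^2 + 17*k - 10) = (k^2 - 2*k - 8)/(k^2 - 3*k + 2)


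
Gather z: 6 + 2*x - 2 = 2*x + 4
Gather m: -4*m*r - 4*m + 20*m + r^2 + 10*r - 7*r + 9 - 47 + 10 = m*(16 - 4*r) + r^2 + 3*r - 28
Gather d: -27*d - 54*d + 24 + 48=72 - 81*d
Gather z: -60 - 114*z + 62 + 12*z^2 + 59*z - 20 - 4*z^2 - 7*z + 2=8*z^2 - 62*z - 16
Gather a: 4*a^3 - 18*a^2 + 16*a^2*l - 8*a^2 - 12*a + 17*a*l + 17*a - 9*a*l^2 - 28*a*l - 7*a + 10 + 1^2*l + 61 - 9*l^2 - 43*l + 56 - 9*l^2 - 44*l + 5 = 4*a^3 + a^2*(16*l - 26) + a*(-9*l^2 - 11*l - 2) - 18*l^2 - 86*l + 132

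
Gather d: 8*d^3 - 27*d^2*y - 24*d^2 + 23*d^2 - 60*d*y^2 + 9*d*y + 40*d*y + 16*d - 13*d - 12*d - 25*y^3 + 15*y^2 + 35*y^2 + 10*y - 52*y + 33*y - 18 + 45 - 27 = 8*d^3 + d^2*(-27*y - 1) + d*(-60*y^2 + 49*y - 9) - 25*y^3 + 50*y^2 - 9*y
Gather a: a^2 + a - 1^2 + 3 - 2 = a^2 + a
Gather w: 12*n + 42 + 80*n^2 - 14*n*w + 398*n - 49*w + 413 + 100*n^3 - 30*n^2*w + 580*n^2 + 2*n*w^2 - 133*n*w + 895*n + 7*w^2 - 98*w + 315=100*n^3 + 660*n^2 + 1305*n + w^2*(2*n + 7) + w*(-30*n^2 - 147*n - 147) + 770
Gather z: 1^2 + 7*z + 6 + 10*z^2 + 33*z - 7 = 10*z^2 + 40*z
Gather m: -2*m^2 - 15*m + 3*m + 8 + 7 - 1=-2*m^2 - 12*m + 14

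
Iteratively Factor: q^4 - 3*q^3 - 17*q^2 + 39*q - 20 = (q + 4)*(q^3 - 7*q^2 + 11*q - 5) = (q - 1)*(q + 4)*(q^2 - 6*q + 5) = (q - 1)^2*(q + 4)*(q - 5)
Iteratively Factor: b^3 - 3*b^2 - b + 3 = (b - 1)*(b^2 - 2*b - 3) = (b - 1)*(b + 1)*(b - 3)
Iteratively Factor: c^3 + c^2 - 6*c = (c)*(c^2 + c - 6) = c*(c - 2)*(c + 3)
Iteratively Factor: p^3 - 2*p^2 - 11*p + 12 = (p + 3)*(p^2 - 5*p + 4) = (p - 4)*(p + 3)*(p - 1)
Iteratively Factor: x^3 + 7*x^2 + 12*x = (x + 3)*(x^2 + 4*x) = x*(x + 3)*(x + 4)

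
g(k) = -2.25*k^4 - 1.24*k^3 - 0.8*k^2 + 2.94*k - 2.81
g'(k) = -9.0*k^3 - 3.72*k^2 - 1.6*k + 2.94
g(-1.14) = -9.16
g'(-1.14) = 13.26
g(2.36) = -86.42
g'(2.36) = -139.85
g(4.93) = -1485.48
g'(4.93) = -1173.77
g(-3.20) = -215.71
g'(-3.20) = 264.88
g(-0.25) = -3.58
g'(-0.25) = 3.25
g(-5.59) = -2024.64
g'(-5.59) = 1467.73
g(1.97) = -43.49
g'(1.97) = -83.46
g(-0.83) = -6.16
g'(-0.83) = 6.85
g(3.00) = -216.92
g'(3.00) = -278.34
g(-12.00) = -44666.57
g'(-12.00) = 15038.46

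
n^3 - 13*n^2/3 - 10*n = n*(n - 6)*(n + 5/3)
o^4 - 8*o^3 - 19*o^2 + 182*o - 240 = (o - 8)*(o - 3)*(o - 2)*(o + 5)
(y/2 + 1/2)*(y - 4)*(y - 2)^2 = y^4/2 - 7*y^3/2 + 6*y^2 + 2*y - 8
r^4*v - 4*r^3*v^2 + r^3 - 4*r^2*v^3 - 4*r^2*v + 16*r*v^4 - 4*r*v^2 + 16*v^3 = (r - 4*v)*(r - 2*v)*(r + 2*v)*(r*v + 1)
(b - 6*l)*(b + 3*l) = b^2 - 3*b*l - 18*l^2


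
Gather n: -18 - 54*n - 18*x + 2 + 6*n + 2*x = -48*n - 16*x - 16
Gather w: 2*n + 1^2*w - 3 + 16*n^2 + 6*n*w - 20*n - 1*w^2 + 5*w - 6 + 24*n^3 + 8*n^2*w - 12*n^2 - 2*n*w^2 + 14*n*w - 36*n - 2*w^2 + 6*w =24*n^3 + 4*n^2 - 54*n + w^2*(-2*n - 3) + w*(8*n^2 + 20*n + 12) - 9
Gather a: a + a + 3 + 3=2*a + 6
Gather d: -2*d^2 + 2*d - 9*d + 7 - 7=-2*d^2 - 7*d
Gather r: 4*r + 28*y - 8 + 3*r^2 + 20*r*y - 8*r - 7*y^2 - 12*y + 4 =3*r^2 + r*(20*y - 4) - 7*y^2 + 16*y - 4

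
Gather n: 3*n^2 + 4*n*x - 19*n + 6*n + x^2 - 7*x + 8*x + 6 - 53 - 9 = 3*n^2 + n*(4*x - 13) + x^2 + x - 56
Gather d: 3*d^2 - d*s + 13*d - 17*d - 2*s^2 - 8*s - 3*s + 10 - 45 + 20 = 3*d^2 + d*(-s - 4) - 2*s^2 - 11*s - 15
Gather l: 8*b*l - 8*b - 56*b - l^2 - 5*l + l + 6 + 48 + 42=-64*b - l^2 + l*(8*b - 4) + 96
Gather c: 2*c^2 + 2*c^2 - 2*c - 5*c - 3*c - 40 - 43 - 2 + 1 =4*c^2 - 10*c - 84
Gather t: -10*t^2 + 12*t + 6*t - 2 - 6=-10*t^2 + 18*t - 8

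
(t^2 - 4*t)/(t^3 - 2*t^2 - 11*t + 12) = t/(t^2 + 2*t - 3)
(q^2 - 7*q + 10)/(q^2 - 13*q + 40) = (q - 2)/(q - 8)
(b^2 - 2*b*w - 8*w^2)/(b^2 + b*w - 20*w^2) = (b + 2*w)/(b + 5*w)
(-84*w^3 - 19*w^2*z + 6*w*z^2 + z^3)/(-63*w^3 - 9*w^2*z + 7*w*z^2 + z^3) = (-4*w + z)/(-3*w + z)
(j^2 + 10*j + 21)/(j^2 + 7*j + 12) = (j + 7)/(j + 4)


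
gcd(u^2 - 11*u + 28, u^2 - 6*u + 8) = u - 4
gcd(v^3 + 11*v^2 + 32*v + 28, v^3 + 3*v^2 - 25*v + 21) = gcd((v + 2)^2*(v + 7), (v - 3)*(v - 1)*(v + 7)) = v + 7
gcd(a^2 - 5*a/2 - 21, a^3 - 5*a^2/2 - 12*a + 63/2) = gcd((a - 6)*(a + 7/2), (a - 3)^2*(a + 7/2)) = a + 7/2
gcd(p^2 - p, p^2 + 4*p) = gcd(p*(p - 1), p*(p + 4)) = p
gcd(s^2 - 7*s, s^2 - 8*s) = s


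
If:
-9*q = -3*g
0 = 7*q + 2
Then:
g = -6/7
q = -2/7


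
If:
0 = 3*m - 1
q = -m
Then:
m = 1/3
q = -1/3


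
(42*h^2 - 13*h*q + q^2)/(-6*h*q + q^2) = (-7*h + q)/q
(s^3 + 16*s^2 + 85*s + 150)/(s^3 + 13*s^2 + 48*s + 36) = (s^2 + 10*s + 25)/(s^2 + 7*s + 6)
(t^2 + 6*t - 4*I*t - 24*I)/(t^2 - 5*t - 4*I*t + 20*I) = (t + 6)/(t - 5)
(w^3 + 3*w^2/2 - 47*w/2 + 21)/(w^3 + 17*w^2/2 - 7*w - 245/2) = (w^2 + 5*w - 6)/(w^2 + 12*w + 35)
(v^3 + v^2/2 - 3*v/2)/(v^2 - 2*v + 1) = v*(2*v + 3)/(2*(v - 1))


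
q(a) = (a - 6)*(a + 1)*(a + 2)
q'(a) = (a - 6)*(a + 1) + (a - 6)*(a + 2) + (a + 1)*(a + 2)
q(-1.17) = 1.01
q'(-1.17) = -4.87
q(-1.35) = 1.67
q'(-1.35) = -2.43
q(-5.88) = -224.94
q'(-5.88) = 123.00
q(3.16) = -60.96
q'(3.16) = -5.00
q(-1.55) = 1.87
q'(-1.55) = 0.51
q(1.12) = -32.28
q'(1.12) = -18.96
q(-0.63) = -3.36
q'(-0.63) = -11.03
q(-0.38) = -6.41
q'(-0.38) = -13.29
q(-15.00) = -3822.00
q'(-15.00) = 749.00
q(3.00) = -60.00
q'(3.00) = -7.00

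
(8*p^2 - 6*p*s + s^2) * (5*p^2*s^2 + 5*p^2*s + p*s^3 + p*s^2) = 40*p^4*s^2 + 40*p^4*s - 22*p^3*s^3 - 22*p^3*s^2 - p^2*s^4 - p^2*s^3 + p*s^5 + p*s^4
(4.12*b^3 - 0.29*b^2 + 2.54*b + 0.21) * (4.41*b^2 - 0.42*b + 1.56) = 18.1692*b^5 - 3.0093*b^4 + 17.7504*b^3 - 0.5931*b^2 + 3.8742*b + 0.3276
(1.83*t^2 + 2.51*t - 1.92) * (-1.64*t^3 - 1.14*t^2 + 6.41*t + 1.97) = -3.0012*t^5 - 6.2026*t^4 + 12.0177*t^3 + 21.883*t^2 - 7.3625*t - 3.7824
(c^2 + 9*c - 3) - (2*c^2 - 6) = -c^2 + 9*c + 3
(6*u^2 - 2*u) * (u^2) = 6*u^4 - 2*u^3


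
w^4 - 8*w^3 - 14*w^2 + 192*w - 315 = (w - 7)*(w - 3)^2*(w + 5)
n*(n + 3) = n^2 + 3*n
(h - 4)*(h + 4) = h^2 - 16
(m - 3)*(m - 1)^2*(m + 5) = m^4 - 18*m^2 + 32*m - 15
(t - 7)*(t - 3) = t^2 - 10*t + 21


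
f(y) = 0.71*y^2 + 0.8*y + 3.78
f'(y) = 1.42*y + 0.8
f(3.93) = 17.89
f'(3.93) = 6.38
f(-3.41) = 9.31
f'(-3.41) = -4.04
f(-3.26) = 8.72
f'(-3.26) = -3.83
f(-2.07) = 5.17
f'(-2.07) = -2.14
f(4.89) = 24.67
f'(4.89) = 7.74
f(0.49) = 4.34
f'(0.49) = 1.50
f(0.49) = 4.34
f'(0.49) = 1.50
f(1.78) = 7.45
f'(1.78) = 3.33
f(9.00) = 68.49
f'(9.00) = 13.58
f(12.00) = 115.62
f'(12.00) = 17.84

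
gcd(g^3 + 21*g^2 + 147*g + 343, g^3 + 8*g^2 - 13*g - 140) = g + 7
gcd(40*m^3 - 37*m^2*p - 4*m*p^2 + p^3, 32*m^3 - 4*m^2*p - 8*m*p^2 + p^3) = -8*m + p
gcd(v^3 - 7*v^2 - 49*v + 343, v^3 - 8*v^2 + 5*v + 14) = v - 7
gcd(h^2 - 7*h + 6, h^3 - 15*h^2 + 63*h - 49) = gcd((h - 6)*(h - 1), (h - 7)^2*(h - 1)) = h - 1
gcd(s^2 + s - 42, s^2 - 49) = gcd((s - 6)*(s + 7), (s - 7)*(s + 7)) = s + 7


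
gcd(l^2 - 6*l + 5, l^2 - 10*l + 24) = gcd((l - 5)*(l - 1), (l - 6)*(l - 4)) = 1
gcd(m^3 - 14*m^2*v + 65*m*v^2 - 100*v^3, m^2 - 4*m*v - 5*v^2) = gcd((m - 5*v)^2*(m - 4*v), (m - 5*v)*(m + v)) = -m + 5*v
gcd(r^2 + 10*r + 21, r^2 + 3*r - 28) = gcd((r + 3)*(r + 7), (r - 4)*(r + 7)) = r + 7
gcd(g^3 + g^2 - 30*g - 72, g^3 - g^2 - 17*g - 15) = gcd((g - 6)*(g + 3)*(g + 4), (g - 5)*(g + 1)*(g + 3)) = g + 3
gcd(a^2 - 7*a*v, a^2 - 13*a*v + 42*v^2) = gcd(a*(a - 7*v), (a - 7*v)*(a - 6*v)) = -a + 7*v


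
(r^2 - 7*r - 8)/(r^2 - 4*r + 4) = (r^2 - 7*r - 8)/(r^2 - 4*r + 4)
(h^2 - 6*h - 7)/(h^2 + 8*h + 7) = (h - 7)/(h + 7)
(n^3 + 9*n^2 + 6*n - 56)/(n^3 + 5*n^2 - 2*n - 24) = (n + 7)/(n + 3)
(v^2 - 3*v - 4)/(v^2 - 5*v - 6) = (v - 4)/(v - 6)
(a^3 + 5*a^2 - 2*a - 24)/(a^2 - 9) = (a^2 + 2*a - 8)/(a - 3)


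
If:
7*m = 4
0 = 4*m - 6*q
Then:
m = 4/7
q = 8/21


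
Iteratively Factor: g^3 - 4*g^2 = (g - 4)*(g^2) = g*(g - 4)*(g)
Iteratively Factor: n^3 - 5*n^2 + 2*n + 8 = (n + 1)*(n^2 - 6*n + 8) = (n - 2)*(n + 1)*(n - 4)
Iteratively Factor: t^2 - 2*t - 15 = (t + 3)*(t - 5)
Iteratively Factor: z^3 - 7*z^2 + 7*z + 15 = (z - 5)*(z^2 - 2*z - 3) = (z - 5)*(z + 1)*(z - 3)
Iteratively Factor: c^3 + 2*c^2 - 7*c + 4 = (c - 1)*(c^2 + 3*c - 4) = (c - 1)*(c + 4)*(c - 1)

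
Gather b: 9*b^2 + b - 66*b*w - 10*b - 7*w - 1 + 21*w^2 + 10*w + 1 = 9*b^2 + b*(-66*w - 9) + 21*w^2 + 3*w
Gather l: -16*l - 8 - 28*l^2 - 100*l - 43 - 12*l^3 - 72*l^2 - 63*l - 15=-12*l^3 - 100*l^2 - 179*l - 66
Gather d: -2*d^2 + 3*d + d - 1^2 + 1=-2*d^2 + 4*d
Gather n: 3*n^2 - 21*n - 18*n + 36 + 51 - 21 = 3*n^2 - 39*n + 66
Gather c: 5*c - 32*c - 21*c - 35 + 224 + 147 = 336 - 48*c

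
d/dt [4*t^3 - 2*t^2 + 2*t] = 12*t^2 - 4*t + 2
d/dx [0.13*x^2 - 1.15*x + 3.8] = 0.26*x - 1.15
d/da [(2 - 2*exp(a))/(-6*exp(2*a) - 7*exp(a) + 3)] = 2*((1 - exp(a))*(12*exp(a) + 7) + 6*exp(2*a) + 7*exp(a) - 3)*exp(a)/(6*exp(2*a) + 7*exp(a) - 3)^2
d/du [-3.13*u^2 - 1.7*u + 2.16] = -6.26*u - 1.7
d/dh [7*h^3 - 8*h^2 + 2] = h*(21*h - 16)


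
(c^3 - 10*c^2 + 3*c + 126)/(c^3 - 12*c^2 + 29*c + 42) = (c + 3)/(c + 1)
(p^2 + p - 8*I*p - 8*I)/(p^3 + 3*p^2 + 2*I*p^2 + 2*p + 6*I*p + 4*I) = (p - 8*I)/(p^2 + 2*p*(1 + I) + 4*I)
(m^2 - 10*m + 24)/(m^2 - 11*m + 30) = (m - 4)/(m - 5)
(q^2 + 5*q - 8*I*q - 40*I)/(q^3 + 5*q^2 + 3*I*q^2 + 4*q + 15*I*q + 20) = (q - 8*I)/(q^2 + 3*I*q + 4)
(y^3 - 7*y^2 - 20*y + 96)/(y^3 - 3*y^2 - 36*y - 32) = (y - 3)/(y + 1)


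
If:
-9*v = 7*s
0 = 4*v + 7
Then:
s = 9/4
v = -7/4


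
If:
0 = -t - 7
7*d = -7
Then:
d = -1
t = -7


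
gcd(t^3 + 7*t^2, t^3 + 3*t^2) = t^2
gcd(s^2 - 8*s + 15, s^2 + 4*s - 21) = s - 3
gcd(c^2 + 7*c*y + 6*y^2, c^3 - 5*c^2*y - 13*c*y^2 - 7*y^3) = c + y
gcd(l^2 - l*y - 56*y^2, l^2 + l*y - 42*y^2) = l + 7*y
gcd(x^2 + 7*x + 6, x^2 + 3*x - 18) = x + 6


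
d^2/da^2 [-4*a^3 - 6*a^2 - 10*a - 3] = -24*a - 12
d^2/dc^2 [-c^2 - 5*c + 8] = -2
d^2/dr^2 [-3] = 0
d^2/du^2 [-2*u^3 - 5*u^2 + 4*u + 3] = -12*u - 10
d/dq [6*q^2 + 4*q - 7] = 12*q + 4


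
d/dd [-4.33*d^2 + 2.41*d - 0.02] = 2.41 - 8.66*d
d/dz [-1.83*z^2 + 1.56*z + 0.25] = 1.56 - 3.66*z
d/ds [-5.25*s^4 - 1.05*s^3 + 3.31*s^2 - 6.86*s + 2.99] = -21.0*s^3 - 3.15*s^2 + 6.62*s - 6.86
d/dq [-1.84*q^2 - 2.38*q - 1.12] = -3.68*q - 2.38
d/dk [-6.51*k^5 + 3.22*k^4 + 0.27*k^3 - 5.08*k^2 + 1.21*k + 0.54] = -32.55*k^4 + 12.88*k^3 + 0.81*k^2 - 10.16*k + 1.21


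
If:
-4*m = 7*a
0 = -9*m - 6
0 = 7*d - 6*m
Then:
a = 8/21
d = -4/7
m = -2/3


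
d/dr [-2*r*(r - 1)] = 2 - 4*r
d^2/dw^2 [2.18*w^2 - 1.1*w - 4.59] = 4.36000000000000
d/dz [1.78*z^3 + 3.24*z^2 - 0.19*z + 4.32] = 5.34*z^2 + 6.48*z - 0.19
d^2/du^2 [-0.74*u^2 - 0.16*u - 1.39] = -1.48000000000000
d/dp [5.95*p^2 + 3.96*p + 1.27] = 11.9*p + 3.96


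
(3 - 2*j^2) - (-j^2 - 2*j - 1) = -j^2 + 2*j + 4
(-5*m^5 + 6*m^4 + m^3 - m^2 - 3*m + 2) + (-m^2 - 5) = -5*m^5 + 6*m^4 + m^3 - 2*m^2 - 3*m - 3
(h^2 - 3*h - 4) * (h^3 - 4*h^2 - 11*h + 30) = h^5 - 7*h^4 - 3*h^3 + 79*h^2 - 46*h - 120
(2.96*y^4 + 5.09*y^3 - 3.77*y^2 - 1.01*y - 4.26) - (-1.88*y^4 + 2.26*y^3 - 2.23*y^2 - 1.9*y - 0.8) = 4.84*y^4 + 2.83*y^3 - 1.54*y^2 + 0.89*y - 3.46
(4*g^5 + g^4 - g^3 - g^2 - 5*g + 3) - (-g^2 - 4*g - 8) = 4*g^5 + g^4 - g^3 - g + 11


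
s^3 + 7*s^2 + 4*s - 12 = (s - 1)*(s + 2)*(s + 6)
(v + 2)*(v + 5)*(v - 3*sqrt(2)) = v^3 - 3*sqrt(2)*v^2 + 7*v^2 - 21*sqrt(2)*v + 10*v - 30*sqrt(2)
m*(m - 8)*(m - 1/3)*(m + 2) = m^4 - 19*m^3/3 - 14*m^2 + 16*m/3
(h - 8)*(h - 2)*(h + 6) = h^3 - 4*h^2 - 44*h + 96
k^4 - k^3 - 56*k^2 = k^2*(k - 8)*(k + 7)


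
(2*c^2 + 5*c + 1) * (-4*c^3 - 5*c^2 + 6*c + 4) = -8*c^5 - 30*c^4 - 17*c^3 + 33*c^2 + 26*c + 4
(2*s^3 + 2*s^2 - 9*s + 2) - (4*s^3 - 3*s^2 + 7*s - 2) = -2*s^3 + 5*s^2 - 16*s + 4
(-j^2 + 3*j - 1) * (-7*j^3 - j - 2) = 7*j^5 - 21*j^4 + 8*j^3 - j^2 - 5*j + 2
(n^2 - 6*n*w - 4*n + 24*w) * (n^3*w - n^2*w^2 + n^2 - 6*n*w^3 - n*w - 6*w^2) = n^5*w - 7*n^4*w^2 - 4*n^4*w + n^4 + 28*n^3*w^2 - 7*n^3*w - 4*n^3 + 36*n^2*w^4 + 28*n^2*w - 144*n*w^4 + 36*n*w^3 - 144*w^3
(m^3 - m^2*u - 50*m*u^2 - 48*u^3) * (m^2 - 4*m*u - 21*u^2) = m^5 - 5*m^4*u - 67*m^3*u^2 + 173*m^2*u^3 + 1242*m*u^4 + 1008*u^5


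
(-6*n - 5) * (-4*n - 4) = 24*n^2 + 44*n + 20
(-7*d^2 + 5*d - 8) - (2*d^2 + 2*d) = -9*d^2 + 3*d - 8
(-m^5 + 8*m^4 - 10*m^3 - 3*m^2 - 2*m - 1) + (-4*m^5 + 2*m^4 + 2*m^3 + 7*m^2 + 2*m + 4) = -5*m^5 + 10*m^4 - 8*m^3 + 4*m^2 + 3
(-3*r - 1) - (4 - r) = -2*r - 5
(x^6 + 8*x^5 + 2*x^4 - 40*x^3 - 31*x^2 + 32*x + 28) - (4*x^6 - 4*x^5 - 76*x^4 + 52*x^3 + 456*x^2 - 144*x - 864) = -3*x^6 + 12*x^5 + 78*x^4 - 92*x^3 - 487*x^2 + 176*x + 892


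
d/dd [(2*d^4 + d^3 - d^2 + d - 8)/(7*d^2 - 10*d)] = (28*d^5 - 53*d^4 - 20*d^3 + 3*d^2 + 112*d - 80)/(d^2*(49*d^2 - 140*d + 100))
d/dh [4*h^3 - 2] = 12*h^2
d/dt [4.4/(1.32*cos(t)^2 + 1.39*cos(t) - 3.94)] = (11.616*cos(t) + 6.116)*sin(t)/(1.32*cos(t)^2 + 1.39*cos(t) - 3.94)^2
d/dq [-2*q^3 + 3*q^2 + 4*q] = -6*q^2 + 6*q + 4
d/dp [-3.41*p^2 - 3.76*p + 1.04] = -6.82*p - 3.76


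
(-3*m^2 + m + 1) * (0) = 0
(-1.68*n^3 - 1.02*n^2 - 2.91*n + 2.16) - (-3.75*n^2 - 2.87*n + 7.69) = -1.68*n^3 + 2.73*n^2 - 0.04*n - 5.53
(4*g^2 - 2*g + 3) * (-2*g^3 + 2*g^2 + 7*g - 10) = -8*g^5 + 12*g^4 + 18*g^3 - 48*g^2 + 41*g - 30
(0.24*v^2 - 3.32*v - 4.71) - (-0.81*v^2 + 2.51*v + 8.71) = 1.05*v^2 - 5.83*v - 13.42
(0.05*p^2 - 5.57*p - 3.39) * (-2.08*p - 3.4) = -0.104*p^3 + 11.4156*p^2 + 25.9892*p + 11.526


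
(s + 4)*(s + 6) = s^2 + 10*s + 24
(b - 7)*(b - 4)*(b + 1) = b^3 - 10*b^2 + 17*b + 28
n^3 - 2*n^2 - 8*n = n*(n - 4)*(n + 2)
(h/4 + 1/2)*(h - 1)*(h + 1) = h^3/4 + h^2/2 - h/4 - 1/2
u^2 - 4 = (u - 2)*(u + 2)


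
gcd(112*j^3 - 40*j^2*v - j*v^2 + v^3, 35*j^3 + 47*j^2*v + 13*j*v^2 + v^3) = 7*j + v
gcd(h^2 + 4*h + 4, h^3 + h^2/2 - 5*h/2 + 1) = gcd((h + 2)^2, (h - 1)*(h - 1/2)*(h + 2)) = h + 2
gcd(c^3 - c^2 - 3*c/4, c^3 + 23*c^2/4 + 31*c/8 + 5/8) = c + 1/2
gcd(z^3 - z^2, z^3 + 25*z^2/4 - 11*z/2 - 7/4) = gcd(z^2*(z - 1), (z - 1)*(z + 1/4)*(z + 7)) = z - 1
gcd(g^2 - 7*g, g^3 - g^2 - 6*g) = g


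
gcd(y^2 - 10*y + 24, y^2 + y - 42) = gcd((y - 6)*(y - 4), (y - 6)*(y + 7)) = y - 6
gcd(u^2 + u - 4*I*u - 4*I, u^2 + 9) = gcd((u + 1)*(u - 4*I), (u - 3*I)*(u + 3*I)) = 1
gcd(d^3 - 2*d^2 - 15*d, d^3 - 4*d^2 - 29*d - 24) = d + 3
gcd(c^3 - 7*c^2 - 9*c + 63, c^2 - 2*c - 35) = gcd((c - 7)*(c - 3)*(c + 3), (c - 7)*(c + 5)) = c - 7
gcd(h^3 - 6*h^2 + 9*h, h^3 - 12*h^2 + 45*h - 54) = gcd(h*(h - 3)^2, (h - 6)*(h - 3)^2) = h^2 - 6*h + 9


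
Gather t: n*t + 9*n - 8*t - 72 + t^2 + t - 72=9*n + t^2 + t*(n - 7) - 144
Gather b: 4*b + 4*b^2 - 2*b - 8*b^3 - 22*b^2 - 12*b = -8*b^3 - 18*b^2 - 10*b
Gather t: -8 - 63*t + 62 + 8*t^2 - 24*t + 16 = 8*t^2 - 87*t + 70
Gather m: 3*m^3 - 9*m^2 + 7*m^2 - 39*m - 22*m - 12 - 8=3*m^3 - 2*m^2 - 61*m - 20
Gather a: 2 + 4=6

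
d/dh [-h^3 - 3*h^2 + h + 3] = -3*h^2 - 6*h + 1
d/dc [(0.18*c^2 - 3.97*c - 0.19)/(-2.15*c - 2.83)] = (-0.387*c^2 - 1.0188*c + 10.8266)/(4.6225*c^2 + 12.169*c + 8.0089)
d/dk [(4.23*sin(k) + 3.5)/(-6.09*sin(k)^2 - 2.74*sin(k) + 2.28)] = (25.7607*sin(k)^2 + 42.63*sin(k) + 19.2344)*cos(k)/(37.0881*sin(k)^4 + 33.3732*sin(k)^3 - 20.2628*sin(k)^2 - 12.4944*sin(k) + 5.1984)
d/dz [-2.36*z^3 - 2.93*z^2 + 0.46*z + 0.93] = -7.08*z^2 - 5.86*z + 0.46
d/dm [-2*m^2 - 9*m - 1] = -4*m - 9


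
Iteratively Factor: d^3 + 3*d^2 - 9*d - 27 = (d + 3)*(d^2 - 9) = (d - 3)*(d + 3)*(d + 3)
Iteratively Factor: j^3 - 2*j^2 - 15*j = (j + 3)*(j^2 - 5*j) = j*(j + 3)*(j - 5)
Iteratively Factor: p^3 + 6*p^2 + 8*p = (p + 4)*(p^2 + 2*p) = p*(p + 4)*(p + 2)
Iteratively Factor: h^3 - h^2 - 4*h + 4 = (h - 2)*(h^2 + h - 2) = (h - 2)*(h + 2)*(h - 1)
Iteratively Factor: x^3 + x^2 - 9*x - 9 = (x - 3)*(x^2 + 4*x + 3) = (x - 3)*(x + 3)*(x + 1)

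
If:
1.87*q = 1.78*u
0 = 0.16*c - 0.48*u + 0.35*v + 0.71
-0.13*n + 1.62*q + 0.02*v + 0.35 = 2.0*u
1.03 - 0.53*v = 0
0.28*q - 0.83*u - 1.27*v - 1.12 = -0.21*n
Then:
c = -15.50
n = 10.99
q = -2.16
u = -2.27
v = 1.94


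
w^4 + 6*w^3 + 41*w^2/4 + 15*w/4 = w*(w + 1/2)*(w + 5/2)*(w + 3)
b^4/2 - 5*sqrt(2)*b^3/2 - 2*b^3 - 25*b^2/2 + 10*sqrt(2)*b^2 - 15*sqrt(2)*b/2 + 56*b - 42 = (b/2 + sqrt(2))*(b - 3)*(b - 1)*(b - 7*sqrt(2))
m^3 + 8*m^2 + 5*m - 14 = (m - 1)*(m + 2)*(m + 7)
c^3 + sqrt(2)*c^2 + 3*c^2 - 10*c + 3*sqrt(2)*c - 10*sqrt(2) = (c - 2)*(c + 5)*(c + sqrt(2))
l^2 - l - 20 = (l - 5)*(l + 4)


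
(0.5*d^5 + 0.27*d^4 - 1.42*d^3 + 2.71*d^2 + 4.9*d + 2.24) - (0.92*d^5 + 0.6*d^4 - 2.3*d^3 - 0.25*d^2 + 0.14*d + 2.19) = -0.42*d^5 - 0.33*d^4 + 0.88*d^3 + 2.96*d^2 + 4.76*d + 0.0500000000000003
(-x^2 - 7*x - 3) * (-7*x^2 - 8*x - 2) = 7*x^4 + 57*x^3 + 79*x^2 + 38*x + 6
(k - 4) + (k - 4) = 2*k - 8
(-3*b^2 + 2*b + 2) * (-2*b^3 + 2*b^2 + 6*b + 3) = 6*b^5 - 10*b^4 - 18*b^3 + 7*b^2 + 18*b + 6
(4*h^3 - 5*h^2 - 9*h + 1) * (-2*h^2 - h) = -8*h^5 + 6*h^4 + 23*h^3 + 7*h^2 - h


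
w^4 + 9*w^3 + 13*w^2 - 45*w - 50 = (w - 2)*(w + 1)*(w + 5)^2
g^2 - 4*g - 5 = (g - 5)*(g + 1)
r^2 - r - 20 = (r - 5)*(r + 4)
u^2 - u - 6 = (u - 3)*(u + 2)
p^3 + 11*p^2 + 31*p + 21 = (p + 1)*(p + 3)*(p + 7)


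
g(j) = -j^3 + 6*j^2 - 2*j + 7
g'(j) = -3*j^2 + 12*j - 2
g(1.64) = 15.45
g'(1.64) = 9.61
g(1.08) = 10.58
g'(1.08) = 7.46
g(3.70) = 31.09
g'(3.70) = 1.33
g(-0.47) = 9.37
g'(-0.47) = -8.30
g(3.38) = 30.17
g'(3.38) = 4.29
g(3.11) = 28.73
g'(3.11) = 6.30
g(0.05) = 6.91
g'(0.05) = -1.41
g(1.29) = 12.26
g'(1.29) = 8.49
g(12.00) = -881.00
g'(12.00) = -290.00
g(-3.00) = 94.00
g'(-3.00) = -65.00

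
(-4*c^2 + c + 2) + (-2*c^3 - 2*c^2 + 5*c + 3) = -2*c^3 - 6*c^2 + 6*c + 5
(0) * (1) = 0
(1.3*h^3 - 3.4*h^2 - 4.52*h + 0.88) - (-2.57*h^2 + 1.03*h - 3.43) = 1.3*h^3 - 0.83*h^2 - 5.55*h + 4.31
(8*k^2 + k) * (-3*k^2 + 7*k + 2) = -24*k^4 + 53*k^3 + 23*k^2 + 2*k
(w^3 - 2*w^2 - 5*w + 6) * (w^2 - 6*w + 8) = w^5 - 8*w^4 + 15*w^3 + 20*w^2 - 76*w + 48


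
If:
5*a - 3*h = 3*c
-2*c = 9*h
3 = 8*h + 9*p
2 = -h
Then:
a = 21/5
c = 9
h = -2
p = 19/9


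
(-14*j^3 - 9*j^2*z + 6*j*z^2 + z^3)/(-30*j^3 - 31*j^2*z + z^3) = (-14*j^2 + 5*j*z + z^2)/(-30*j^2 - j*z + z^2)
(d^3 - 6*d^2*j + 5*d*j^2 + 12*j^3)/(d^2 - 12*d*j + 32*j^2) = (d^2 - 2*d*j - 3*j^2)/(d - 8*j)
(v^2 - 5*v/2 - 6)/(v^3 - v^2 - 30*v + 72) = (v + 3/2)/(v^2 + 3*v - 18)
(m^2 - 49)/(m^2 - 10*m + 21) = (m + 7)/(m - 3)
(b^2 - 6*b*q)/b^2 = (b - 6*q)/b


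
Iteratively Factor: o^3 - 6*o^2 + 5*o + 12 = (o - 4)*(o^2 - 2*o - 3) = (o - 4)*(o + 1)*(o - 3)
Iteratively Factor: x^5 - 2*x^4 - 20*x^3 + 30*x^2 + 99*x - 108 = (x - 3)*(x^4 + x^3 - 17*x^2 - 21*x + 36) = (x - 3)*(x + 3)*(x^3 - 2*x^2 - 11*x + 12) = (x - 4)*(x - 3)*(x + 3)*(x^2 + 2*x - 3) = (x - 4)*(x - 3)*(x + 3)^2*(x - 1)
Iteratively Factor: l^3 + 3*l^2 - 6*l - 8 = (l + 4)*(l^2 - l - 2) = (l + 1)*(l + 4)*(l - 2)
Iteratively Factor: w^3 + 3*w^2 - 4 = (w + 2)*(w^2 + w - 2) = (w - 1)*(w + 2)*(w + 2)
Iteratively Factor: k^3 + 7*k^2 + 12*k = (k + 3)*(k^2 + 4*k) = k*(k + 3)*(k + 4)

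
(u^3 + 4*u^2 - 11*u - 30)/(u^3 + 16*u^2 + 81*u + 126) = (u^3 + 4*u^2 - 11*u - 30)/(u^3 + 16*u^2 + 81*u + 126)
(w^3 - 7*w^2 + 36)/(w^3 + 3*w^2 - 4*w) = (w^3 - 7*w^2 + 36)/(w*(w^2 + 3*w - 4))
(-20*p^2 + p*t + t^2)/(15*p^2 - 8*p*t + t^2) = (-20*p^2 + p*t + t^2)/(15*p^2 - 8*p*t + t^2)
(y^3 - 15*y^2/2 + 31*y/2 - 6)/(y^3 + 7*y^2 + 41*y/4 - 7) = 2*(y^2 - 7*y + 12)/(2*y^2 + 15*y + 28)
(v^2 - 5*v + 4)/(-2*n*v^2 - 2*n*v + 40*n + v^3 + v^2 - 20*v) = (v - 1)/(-2*n*v - 10*n + v^2 + 5*v)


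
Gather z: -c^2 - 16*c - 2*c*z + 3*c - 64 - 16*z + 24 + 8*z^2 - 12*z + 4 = -c^2 - 13*c + 8*z^2 + z*(-2*c - 28) - 36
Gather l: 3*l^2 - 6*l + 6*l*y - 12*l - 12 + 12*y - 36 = 3*l^2 + l*(6*y - 18) + 12*y - 48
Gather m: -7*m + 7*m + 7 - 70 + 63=0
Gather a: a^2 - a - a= a^2 - 2*a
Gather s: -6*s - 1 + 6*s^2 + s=6*s^2 - 5*s - 1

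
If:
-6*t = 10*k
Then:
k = -3*t/5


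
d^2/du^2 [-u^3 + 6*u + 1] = -6*u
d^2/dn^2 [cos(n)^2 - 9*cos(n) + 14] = 9*cos(n) - 2*cos(2*n)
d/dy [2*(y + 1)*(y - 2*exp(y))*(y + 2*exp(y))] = 6*y^2 - 16*y*exp(2*y) + 4*y - 24*exp(2*y)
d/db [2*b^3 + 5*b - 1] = 6*b^2 + 5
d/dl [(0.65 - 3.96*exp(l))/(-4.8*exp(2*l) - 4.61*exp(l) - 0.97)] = (-19.008*exp(2*l) + 6.24*exp(l) + 6.8377)*exp(l)/(23.04*exp(4*l) + 44.256*exp(3*l) + 30.5641*exp(2*l) + 8.9434*exp(l) + 0.9409)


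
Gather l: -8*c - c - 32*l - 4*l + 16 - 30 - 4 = -9*c - 36*l - 18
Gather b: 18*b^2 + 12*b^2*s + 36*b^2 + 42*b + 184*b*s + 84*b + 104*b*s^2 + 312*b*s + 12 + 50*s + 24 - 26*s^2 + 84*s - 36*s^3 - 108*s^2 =b^2*(12*s + 54) + b*(104*s^2 + 496*s + 126) - 36*s^3 - 134*s^2 + 134*s + 36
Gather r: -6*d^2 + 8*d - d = -6*d^2 + 7*d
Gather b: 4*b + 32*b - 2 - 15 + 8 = 36*b - 9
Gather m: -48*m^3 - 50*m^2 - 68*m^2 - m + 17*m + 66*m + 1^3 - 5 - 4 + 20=-48*m^3 - 118*m^2 + 82*m + 12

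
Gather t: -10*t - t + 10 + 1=11 - 11*t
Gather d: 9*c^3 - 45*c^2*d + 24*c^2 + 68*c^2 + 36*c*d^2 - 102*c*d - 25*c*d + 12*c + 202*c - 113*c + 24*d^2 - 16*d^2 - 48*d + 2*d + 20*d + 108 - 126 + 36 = 9*c^3 + 92*c^2 + 101*c + d^2*(36*c + 8) + d*(-45*c^2 - 127*c - 26) + 18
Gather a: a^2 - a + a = a^2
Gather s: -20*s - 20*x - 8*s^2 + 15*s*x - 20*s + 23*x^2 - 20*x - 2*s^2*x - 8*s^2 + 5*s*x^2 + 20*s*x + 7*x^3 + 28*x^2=s^2*(-2*x - 16) + s*(5*x^2 + 35*x - 40) + 7*x^3 + 51*x^2 - 40*x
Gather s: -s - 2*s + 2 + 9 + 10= 21 - 3*s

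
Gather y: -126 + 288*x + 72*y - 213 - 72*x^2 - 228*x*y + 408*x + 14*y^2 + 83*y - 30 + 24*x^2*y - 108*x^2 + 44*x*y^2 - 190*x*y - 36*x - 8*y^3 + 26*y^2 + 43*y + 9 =-180*x^2 + 660*x - 8*y^3 + y^2*(44*x + 40) + y*(24*x^2 - 418*x + 198) - 360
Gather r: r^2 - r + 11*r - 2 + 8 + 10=r^2 + 10*r + 16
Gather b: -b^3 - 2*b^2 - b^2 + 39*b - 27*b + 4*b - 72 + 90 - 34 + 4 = -b^3 - 3*b^2 + 16*b - 12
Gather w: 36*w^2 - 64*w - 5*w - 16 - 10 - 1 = 36*w^2 - 69*w - 27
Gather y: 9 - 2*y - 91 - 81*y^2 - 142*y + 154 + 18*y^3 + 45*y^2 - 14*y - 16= 18*y^3 - 36*y^2 - 158*y + 56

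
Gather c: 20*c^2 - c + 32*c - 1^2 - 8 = 20*c^2 + 31*c - 9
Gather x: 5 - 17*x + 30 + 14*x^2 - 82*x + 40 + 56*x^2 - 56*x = 70*x^2 - 155*x + 75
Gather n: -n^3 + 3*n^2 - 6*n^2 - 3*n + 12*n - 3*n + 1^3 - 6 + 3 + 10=-n^3 - 3*n^2 + 6*n + 8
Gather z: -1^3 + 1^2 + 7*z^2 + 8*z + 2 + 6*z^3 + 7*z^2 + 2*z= 6*z^3 + 14*z^2 + 10*z + 2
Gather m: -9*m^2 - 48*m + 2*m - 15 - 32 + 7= -9*m^2 - 46*m - 40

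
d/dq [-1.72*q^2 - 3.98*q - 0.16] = -3.44*q - 3.98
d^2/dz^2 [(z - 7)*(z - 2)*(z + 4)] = 6*z - 10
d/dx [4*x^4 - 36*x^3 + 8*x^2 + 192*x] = 16*x^3 - 108*x^2 + 16*x + 192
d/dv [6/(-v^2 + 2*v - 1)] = 12*(v - 1)/(v^2 - 2*v + 1)^2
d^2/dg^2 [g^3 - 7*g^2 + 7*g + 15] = 6*g - 14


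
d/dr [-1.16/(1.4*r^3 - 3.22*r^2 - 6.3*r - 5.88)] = (4.872*r^2 - 7.4704*r - 7.308)/(-1.4*r^3 + 3.22*r^2 + 6.3*r + 5.88)^2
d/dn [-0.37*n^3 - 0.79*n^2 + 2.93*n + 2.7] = -1.11*n^2 - 1.58*n + 2.93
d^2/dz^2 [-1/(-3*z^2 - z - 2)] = 2*(-9*z^2 - 3*z + (6*z + 1)^2 - 6)/(3*z^2 + z + 2)^3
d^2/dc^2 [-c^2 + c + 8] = -2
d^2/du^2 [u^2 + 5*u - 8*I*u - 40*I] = 2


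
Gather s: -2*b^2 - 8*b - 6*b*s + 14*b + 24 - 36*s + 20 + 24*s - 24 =-2*b^2 + 6*b + s*(-6*b - 12) + 20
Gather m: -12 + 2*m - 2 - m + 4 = m - 10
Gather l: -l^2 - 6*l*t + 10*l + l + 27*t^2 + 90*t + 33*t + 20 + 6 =-l^2 + l*(11 - 6*t) + 27*t^2 + 123*t + 26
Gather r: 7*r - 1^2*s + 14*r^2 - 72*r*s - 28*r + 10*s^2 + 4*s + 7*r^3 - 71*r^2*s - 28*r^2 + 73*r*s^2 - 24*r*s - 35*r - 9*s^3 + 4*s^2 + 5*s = 7*r^3 + r^2*(-71*s - 14) + r*(73*s^2 - 96*s - 56) - 9*s^3 + 14*s^2 + 8*s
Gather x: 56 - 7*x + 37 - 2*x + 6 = 99 - 9*x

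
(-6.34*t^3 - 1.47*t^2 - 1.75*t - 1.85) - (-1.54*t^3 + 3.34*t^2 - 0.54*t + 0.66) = -4.8*t^3 - 4.81*t^2 - 1.21*t - 2.51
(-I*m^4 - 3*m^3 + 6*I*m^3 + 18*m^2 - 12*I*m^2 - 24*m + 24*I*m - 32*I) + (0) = -I*m^4 - 3*m^3 + 6*I*m^3 + 18*m^2 - 12*I*m^2 - 24*m + 24*I*m - 32*I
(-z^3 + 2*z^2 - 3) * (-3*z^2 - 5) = 3*z^5 - 6*z^4 + 5*z^3 - z^2 + 15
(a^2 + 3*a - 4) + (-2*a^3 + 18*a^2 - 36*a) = -2*a^3 + 19*a^2 - 33*a - 4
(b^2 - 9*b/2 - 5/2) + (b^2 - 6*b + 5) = 2*b^2 - 21*b/2 + 5/2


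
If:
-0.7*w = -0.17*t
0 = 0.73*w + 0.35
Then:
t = -1.97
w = -0.48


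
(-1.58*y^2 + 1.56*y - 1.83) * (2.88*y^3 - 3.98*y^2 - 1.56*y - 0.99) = -4.5504*y^5 + 10.7812*y^4 - 9.0144*y^3 + 6.414*y^2 + 1.3104*y + 1.8117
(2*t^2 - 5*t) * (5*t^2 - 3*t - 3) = 10*t^4 - 31*t^3 + 9*t^2 + 15*t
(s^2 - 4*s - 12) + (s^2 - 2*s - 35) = 2*s^2 - 6*s - 47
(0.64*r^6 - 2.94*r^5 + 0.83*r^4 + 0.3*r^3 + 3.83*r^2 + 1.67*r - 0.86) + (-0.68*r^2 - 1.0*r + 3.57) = 0.64*r^6 - 2.94*r^5 + 0.83*r^4 + 0.3*r^3 + 3.15*r^2 + 0.67*r + 2.71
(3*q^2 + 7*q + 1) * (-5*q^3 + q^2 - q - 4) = -15*q^5 - 32*q^4 - q^3 - 18*q^2 - 29*q - 4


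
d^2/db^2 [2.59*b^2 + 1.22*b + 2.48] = 5.18000000000000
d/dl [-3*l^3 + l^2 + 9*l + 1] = -9*l^2 + 2*l + 9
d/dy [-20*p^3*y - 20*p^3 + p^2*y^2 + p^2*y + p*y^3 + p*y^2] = p*(-20*p^2 + 2*p*y + p + 3*y^2 + 2*y)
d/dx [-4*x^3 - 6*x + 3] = -12*x^2 - 6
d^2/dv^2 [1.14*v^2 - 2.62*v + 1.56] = 2.28000000000000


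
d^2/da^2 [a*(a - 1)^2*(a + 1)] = 12*a^2 - 6*a - 2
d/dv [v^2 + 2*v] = 2*v + 2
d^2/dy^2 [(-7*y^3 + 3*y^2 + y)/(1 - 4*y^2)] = 6*(4*y^3 - 12*y^2 + 3*y - 1)/(64*y^6 - 48*y^4 + 12*y^2 - 1)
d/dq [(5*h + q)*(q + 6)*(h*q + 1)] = h*(5*h + q)*(q + 6) + (5*h + q)*(h*q + 1) + (q + 6)*(h*q + 1)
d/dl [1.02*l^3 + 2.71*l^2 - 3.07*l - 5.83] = 3.06*l^2 + 5.42*l - 3.07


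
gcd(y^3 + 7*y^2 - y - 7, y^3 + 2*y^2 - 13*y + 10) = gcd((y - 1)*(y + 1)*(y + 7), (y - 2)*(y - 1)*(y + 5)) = y - 1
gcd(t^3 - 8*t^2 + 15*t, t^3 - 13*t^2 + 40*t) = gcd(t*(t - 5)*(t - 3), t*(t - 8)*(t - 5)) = t^2 - 5*t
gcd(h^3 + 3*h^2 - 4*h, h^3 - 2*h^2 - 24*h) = h^2 + 4*h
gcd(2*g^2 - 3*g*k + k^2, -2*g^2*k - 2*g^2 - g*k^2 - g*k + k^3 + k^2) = 2*g - k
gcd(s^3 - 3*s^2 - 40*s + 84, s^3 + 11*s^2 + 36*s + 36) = s + 6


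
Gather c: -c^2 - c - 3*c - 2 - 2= -c^2 - 4*c - 4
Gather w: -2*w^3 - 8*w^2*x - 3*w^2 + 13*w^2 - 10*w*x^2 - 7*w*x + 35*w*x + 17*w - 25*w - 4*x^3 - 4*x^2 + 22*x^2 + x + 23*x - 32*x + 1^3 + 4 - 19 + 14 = -2*w^3 + w^2*(10 - 8*x) + w*(-10*x^2 + 28*x - 8) - 4*x^3 + 18*x^2 - 8*x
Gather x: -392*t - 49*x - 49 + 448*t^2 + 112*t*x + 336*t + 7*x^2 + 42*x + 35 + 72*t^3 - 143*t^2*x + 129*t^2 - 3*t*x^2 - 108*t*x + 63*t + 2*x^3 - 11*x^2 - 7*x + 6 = 72*t^3 + 577*t^2 + 7*t + 2*x^3 + x^2*(-3*t - 4) + x*(-143*t^2 + 4*t - 14) - 8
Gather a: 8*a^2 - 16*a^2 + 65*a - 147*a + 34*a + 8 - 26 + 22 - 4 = -8*a^2 - 48*a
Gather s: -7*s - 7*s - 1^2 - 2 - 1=-14*s - 4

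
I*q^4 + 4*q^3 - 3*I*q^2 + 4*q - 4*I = (q - 2*I)^2*(q + I)*(I*q + 1)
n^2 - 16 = (n - 4)*(n + 4)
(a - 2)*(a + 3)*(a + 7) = a^3 + 8*a^2 + a - 42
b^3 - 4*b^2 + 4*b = b*(b - 2)^2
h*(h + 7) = h^2 + 7*h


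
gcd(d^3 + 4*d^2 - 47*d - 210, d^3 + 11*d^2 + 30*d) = d^2 + 11*d + 30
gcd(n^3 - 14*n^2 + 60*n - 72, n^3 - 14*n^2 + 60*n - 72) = n^3 - 14*n^2 + 60*n - 72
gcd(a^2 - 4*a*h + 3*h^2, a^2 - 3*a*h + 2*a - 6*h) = a - 3*h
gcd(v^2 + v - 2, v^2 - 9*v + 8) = v - 1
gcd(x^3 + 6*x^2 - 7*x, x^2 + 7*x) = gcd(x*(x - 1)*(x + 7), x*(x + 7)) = x^2 + 7*x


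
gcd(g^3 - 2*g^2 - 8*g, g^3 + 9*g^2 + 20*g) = g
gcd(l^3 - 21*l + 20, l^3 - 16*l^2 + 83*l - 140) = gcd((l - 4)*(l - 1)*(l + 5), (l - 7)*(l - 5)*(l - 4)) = l - 4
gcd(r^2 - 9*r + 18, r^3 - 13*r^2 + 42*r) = r - 6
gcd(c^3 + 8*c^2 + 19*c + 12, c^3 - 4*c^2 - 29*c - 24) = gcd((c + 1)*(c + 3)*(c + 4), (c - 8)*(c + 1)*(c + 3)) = c^2 + 4*c + 3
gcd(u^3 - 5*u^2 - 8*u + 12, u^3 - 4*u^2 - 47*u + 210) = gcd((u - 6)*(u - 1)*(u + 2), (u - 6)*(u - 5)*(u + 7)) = u - 6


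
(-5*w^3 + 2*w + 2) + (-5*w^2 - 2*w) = -5*w^3 - 5*w^2 + 2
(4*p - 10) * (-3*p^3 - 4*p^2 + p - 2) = -12*p^4 + 14*p^3 + 44*p^2 - 18*p + 20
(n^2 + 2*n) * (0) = 0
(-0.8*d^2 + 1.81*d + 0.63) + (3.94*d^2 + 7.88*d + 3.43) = 3.14*d^2 + 9.69*d + 4.06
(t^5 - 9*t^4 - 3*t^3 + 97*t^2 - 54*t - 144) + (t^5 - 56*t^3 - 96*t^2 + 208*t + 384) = 2*t^5 - 9*t^4 - 59*t^3 + t^2 + 154*t + 240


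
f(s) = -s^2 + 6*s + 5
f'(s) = 6 - 2*s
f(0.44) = 7.45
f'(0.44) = 5.12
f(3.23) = 13.95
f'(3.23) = -0.46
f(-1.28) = -4.32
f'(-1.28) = 8.56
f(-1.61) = -7.25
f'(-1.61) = 9.22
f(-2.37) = -14.84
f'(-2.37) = 10.74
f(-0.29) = 3.18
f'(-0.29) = 6.58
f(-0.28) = 3.24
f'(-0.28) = 6.56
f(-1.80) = -9.04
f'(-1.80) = 9.60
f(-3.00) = -22.00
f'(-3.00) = 12.00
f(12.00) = -67.00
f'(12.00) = -18.00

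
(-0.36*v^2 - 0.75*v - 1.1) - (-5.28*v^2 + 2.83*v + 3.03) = 4.92*v^2 - 3.58*v - 4.13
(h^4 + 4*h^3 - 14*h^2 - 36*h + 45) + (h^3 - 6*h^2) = h^4 + 5*h^3 - 20*h^2 - 36*h + 45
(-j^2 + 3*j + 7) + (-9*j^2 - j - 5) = -10*j^2 + 2*j + 2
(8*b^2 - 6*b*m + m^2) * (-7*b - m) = -56*b^3 + 34*b^2*m - b*m^2 - m^3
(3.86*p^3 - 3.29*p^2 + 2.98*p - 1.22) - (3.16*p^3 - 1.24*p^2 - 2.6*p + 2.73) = 0.7*p^3 - 2.05*p^2 + 5.58*p - 3.95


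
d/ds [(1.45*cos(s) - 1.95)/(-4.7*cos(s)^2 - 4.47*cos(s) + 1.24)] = (-6.815*cos(s)^2 + 18.33*cos(s) + 6.9185)*sin(s)/(22.09*cos(s)^4 + 42.018*cos(s)^3 + 8.3249*cos(s)^2 - 11.0856*cos(s) + 1.5376)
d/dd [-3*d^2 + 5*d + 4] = 5 - 6*d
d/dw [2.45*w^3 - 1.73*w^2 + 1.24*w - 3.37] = 7.35*w^2 - 3.46*w + 1.24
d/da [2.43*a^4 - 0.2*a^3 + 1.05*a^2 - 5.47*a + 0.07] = 9.72*a^3 - 0.6*a^2 + 2.1*a - 5.47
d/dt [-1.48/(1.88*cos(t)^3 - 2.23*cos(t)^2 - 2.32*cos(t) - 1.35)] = (-8.3472*cos(t)^2 + 6.6008*cos(t) + 3.4336)*sin(t)/(-1.88*cos(t)^3 + 2.23*cos(t)^2 + 2.32*cos(t) + 1.35)^2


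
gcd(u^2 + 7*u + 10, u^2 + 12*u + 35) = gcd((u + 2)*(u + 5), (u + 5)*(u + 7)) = u + 5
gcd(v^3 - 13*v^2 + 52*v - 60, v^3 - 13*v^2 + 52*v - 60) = v^3 - 13*v^2 + 52*v - 60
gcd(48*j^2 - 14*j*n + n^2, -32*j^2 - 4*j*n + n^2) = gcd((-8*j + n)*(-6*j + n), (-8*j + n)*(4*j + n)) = 8*j - n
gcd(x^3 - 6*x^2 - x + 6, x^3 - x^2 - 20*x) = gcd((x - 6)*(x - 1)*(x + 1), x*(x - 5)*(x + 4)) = 1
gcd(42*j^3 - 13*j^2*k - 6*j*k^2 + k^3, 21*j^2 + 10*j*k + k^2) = 3*j + k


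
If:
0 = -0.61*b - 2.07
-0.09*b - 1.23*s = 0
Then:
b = -3.39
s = 0.25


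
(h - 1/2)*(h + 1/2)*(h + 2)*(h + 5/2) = h^4 + 9*h^3/2 + 19*h^2/4 - 9*h/8 - 5/4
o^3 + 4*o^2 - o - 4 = (o - 1)*(o + 1)*(o + 4)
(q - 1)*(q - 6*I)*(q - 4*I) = q^3 - q^2 - 10*I*q^2 - 24*q + 10*I*q + 24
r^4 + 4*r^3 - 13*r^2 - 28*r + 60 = (r - 2)^2*(r + 3)*(r + 5)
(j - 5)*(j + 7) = j^2 + 2*j - 35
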